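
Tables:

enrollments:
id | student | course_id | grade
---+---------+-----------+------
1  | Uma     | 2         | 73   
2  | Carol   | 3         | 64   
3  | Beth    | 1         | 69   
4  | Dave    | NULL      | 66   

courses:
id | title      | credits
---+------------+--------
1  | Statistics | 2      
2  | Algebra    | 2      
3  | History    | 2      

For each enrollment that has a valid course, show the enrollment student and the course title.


INNER JOIN keeps only enrollments rows whose course_id matches an id in courses. Walk through each enrollment:
  - enrollment 1 (Uma): course_id=2 -> matches Algebra
  - enrollment 2 (Carol): course_id=3 -> matches History
  - enrollment 3 (Beth): course_id=1 -> matches Statistics
  - enrollment 4 (Dave): course_id=NULL, no match -> dropped
So 1 of 4 rows is dropped.

SQL:
SELECT a.student, b.title AS course
FROM enrollments a
INNER JOIN courses b ON a.course_id = b.id

Result:
student | course    
--------+-----------
Uma     | Algebra   
Carol   | History   
Beth    | Statistics


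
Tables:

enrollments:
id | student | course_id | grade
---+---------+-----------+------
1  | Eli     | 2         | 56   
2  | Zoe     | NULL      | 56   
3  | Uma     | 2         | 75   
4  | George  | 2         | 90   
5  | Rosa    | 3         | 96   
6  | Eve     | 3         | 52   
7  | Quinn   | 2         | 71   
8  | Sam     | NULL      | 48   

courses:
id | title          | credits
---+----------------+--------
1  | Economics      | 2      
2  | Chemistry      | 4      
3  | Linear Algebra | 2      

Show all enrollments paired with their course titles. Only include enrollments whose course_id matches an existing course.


INNER JOIN keeps only enrollments rows whose course_id matches an id in courses. Walk through each enrollment:
  - enrollment 1 (Eli): course_id=2 -> matches Chemistry
  - enrollment 2 (Zoe): course_id=NULL, no match -> dropped
  - enrollment 3 (Uma): course_id=2 -> matches Chemistry
  - enrollment 4 (George): course_id=2 -> matches Chemistry
  - enrollment 5 (Rosa): course_id=3 -> matches Linear Algebra
  - enrollment 6 (Eve): course_id=3 -> matches Linear Algebra
  - enrollment 7 (Quinn): course_id=2 -> matches Chemistry
  - enrollment 8 (Sam): course_id=NULL, no match -> dropped
So 2 of 8 rows are dropped.

SQL:
SELECT a.student, b.title AS course
FROM enrollments a
INNER JOIN courses b ON a.course_id = b.id

Result:
student | course        
--------+---------------
Eli     | Chemistry     
Uma     | Chemistry     
George  | Chemistry     
Rosa    | Linear Algebra
Eve     | Linear Algebra
Quinn   | Chemistry     


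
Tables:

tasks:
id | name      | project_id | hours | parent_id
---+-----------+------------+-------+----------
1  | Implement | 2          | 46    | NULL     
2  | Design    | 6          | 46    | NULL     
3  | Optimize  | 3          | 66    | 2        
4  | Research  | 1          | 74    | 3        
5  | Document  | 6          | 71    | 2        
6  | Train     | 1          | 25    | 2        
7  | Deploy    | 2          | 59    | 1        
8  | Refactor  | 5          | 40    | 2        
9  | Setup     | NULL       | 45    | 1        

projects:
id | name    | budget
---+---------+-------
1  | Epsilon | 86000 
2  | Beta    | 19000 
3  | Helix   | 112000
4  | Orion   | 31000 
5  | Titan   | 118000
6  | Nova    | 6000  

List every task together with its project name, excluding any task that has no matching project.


INNER JOIN keeps only tasks rows whose project_id matches an id in projects. Walk through each task:
  - task 1 (Implement): project_id=2 -> matches Beta
  - task 2 (Design): project_id=6 -> matches Nova
  - task 3 (Optimize): project_id=3 -> matches Helix
  - task 4 (Research): project_id=1 -> matches Epsilon
  - task 5 (Document): project_id=6 -> matches Nova
  - task 6 (Train): project_id=1 -> matches Epsilon
  - task 7 (Deploy): project_id=2 -> matches Beta
  - task 8 (Refactor): project_id=5 -> matches Titan
  - task 9 (Setup): project_id=NULL, no match -> dropped
So 1 of 9 rows is dropped.

SQL:
SELECT a.name, b.name AS project
FROM tasks a
INNER JOIN projects b ON a.project_id = b.id

Result:
name      | project
----------+--------
Implement | Beta   
Design    | Nova   
Optimize  | Helix  
Research  | Epsilon
Document  | Nova   
Train     | Epsilon
Deploy    | Beta   
Refactor  | Titan  


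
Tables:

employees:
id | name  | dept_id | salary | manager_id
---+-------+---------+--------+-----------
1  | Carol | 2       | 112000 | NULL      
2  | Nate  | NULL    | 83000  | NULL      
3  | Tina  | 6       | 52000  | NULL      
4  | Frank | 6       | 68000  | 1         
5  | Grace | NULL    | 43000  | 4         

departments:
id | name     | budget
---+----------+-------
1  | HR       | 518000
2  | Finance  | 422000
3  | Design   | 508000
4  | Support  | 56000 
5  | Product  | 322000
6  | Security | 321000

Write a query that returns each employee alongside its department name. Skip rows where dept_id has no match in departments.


INNER JOIN keeps only employees rows whose dept_id matches an id in departments. Walk through each employee:
  - employee 1 (Carol): dept_id=2 -> matches Finance
  - employee 2 (Nate): dept_id=NULL, no match -> dropped
  - employee 3 (Tina): dept_id=6 -> matches Security
  - employee 4 (Frank): dept_id=6 -> matches Security
  - employee 5 (Grace): dept_id=NULL, no match -> dropped
So 2 of 5 rows are dropped.

SQL:
SELECT a.name, b.name AS department
FROM employees a
INNER JOIN departments b ON a.dept_id = b.id

Result:
name  | department
------+-----------
Carol | Finance   
Tina  | Security  
Frank | Security  


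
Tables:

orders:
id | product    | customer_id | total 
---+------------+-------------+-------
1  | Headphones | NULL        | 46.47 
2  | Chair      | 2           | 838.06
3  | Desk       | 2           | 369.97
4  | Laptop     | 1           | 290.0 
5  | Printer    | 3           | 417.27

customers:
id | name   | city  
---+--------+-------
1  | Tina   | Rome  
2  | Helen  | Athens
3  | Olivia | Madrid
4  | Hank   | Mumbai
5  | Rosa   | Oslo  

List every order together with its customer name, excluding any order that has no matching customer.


INNER JOIN keeps only orders rows whose customer_id matches an id in customers. Walk through each order:
  - order 1 (Headphones): customer_id=NULL, no match -> dropped
  - order 2 (Chair): customer_id=2 -> matches Helen
  - order 3 (Desk): customer_id=2 -> matches Helen
  - order 4 (Laptop): customer_id=1 -> matches Tina
  - order 5 (Printer): customer_id=3 -> matches Olivia
So 1 of 5 rows is dropped.

SQL:
SELECT a.product, b.name AS customer
FROM orders a
INNER JOIN customers b ON a.customer_id = b.id

Result:
product | customer
--------+---------
Chair   | Helen   
Desk    | Helen   
Laptop  | Tina    
Printer | Olivia  


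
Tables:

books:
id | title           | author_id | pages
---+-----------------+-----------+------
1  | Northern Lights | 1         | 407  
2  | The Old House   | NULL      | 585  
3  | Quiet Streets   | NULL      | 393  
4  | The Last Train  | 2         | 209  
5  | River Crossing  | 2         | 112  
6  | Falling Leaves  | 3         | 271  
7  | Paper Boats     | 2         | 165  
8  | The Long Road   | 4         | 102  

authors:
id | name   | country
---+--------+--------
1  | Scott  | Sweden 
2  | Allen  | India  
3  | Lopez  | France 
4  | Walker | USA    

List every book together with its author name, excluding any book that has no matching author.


INNER JOIN keeps only books rows whose author_id matches an id in authors. Walk through each book:
  - book 1 (Northern Lights): author_id=1 -> matches Scott
  - book 2 (The Old House): author_id=NULL, no match -> dropped
  - book 3 (Quiet Streets): author_id=NULL, no match -> dropped
  - book 4 (The Last Train): author_id=2 -> matches Allen
  - book 5 (River Crossing): author_id=2 -> matches Allen
  - book 6 (Falling Leaves): author_id=3 -> matches Lopez
  - book 7 (Paper Boats): author_id=2 -> matches Allen
  - book 8 (The Long Road): author_id=4 -> matches Walker
So 2 of 8 rows are dropped.

SQL:
SELECT a.title, b.name AS author
FROM books a
INNER JOIN authors b ON a.author_id = b.id

Result:
title           | author
----------------+-------
Northern Lights | Scott 
The Last Train  | Allen 
River Crossing  | Allen 
Falling Leaves  | Lopez 
Paper Boats     | Allen 
The Long Road   | Walker


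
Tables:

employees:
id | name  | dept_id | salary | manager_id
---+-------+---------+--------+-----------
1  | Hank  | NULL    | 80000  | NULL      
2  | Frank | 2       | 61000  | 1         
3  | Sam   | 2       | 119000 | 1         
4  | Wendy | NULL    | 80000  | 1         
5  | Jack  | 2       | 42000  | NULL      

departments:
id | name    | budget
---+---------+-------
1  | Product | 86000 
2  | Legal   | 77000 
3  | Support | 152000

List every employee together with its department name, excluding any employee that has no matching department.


INNER JOIN keeps only employees rows whose dept_id matches an id in departments. Walk through each employee:
  - employee 1 (Hank): dept_id=NULL, no match -> dropped
  - employee 2 (Frank): dept_id=2 -> matches Legal
  - employee 3 (Sam): dept_id=2 -> matches Legal
  - employee 4 (Wendy): dept_id=NULL, no match -> dropped
  - employee 5 (Jack): dept_id=2 -> matches Legal
So 2 of 5 rows are dropped.

SQL:
SELECT a.name, b.name AS department
FROM employees a
INNER JOIN departments b ON a.dept_id = b.id

Result:
name  | department
------+-----------
Frank | Legal     
Sam   | Legal     
Jack  | Legal     


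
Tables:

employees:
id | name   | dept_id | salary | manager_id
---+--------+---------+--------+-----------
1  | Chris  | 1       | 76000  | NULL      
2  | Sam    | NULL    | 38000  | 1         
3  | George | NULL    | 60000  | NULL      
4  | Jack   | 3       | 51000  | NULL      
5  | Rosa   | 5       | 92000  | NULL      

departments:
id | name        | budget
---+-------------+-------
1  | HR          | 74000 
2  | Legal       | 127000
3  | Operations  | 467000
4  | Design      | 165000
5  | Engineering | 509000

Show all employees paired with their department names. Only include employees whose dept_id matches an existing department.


INNER JOIN keeps only employees rows whose dept_id matches an id in departments. Walk through each employee:
  - employee 1 (Chris): dept_id=1 -> matches HR
  - employee 2 (Sam): dept_id=NULL, no match -> dropped
  - employee 3 (George): dept_id=NULL, no match -> dropped
  - employee 4 (Jack): dept_id=3 -> matches Operations
  - employee 5 (Rosa): dept_id=5 -> matches Engineering
So 2 of 5 rows are dropped.

SQL:
SELECT a.name, b.name AS department
FROM employees a
INNER JOIN departments b ON a.dept_id = b.id

Result:
name  | department 
------+------------
Chris | HR         
Jack  | Operations 
Rosa  | Engineering


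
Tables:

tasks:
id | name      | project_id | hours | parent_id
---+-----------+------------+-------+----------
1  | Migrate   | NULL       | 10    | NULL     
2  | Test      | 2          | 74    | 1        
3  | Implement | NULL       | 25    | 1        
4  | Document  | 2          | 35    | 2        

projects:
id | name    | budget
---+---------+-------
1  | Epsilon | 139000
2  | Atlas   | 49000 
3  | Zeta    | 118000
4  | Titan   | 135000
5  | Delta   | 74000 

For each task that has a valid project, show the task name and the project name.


INNER JOIN keeps only tasks rows whose project_id matches an id in projects. Walk through each task:
  - task 1 (Migrate): project_id=NULL, no match -> dropped
  - task 2 (Test): project_id=2 -> matches Atlas
  - task 3 (Implement): project_id=NULL, no match -> dropped
  - task 4 (Document): project_id=2 -> matches Atlas
So 2 of 4 rows are dropped.

SQL:
SELECT a.name, b.name AS project
FROM tasks a
INNER JOIN projects b ON a.project_id = b.id

Result:
name     | project
---------+--------
Test     | Atlas  
Document | Atlas  


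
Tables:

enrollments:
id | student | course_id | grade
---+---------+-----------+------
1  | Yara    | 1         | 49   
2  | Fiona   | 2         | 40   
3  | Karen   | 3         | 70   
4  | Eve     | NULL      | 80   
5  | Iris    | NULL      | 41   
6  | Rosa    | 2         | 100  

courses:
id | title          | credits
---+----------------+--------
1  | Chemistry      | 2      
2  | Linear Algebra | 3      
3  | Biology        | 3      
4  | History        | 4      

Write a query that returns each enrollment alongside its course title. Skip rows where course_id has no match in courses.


INNER JOIN keeps only enrollments rows whose course_id matches an id in courses. Walk through each enrollment:
  - enrollment 1 (Yara): course_id=1 -> matches Chemistry
  - enrollment 2 (Fiona): course_id=2 -> matches Linear Algebra
  - enrollment 3 (Karen): course_id=3 -> matches Biology
  - enrollment 4 (Eve): course_id=NULL, no match -> dropped
  - enrollment 5 (Iris): course_id=NULL, no match -> dropped
  - enrollment 6 (Rosa): course_id=2 -> matches Linear Algebra
So 2 of 6 rows are dropped.

SQL:
SELECT a.student, b.title AS course
FROM enrollments a
INNER JOIN courses b ON a.course_id = b.id

Result:
student | course        
--------+---------------
Yara    | Chemistry     
Fiona   | Linear Algebra
Karen   | Biology       
Rosa    | Linear Algebra


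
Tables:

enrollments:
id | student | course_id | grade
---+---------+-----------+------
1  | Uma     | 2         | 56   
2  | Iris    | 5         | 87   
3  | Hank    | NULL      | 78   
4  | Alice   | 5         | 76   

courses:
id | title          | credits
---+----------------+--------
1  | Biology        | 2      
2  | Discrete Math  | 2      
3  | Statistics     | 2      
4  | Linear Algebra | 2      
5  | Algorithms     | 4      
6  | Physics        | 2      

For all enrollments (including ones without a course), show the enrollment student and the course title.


LEFT JOIN keeps every row from enrollments (the left table); where course_id has no match in courses, the course columns become NULL. Walk through each enrollment:
  - enrollment 1 (Uma): course_id=2 -> matches Discrete Math
  - enrollment 2 (Iris): course_id=5 -> matches Algorithms
  - enrollment 3 (Hank): course_id=NULL, no match -> kept with NULL
  - enrollment 4 (Alice): course_id=5 -> matches Algorithms
All 4 rows appear; 1 has NULL course.

SQL:
SELECT a.student, b.title AS course
FROM enrollments a
LEFT JOIN courses b ON a.course_id = b.id

Result:
student | course       
--------+--------------
Uma     | Discrete Math
Iris    | Algorithms   
Hank    | NULL         
Alice   | Algorithms   


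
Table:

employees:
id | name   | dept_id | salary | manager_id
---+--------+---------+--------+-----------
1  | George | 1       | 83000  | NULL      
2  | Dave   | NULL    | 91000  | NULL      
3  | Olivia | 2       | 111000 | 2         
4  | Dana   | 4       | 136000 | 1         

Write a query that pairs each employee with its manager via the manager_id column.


This is a self-join: employees is joined to a second copy of itself, matching each row's manager_id to another row's id. Use LEFT JOIN so rows with manager_id=NULL are kept.
  - employee 1 (George): manager_id=NULL -> NULL
  - employee 2 (Dave): manager_id=NULL -> NULL
  - employee 3 (Olivia): manager_id=2 -> Dave
  - employee 4 (Dana): manager_id=1 -> George

SQL:
SELECT a.name AS item, b.name AS manager
FROM employees a
LEFT JOIN employees b ON a.manager_id = b.id

Result:
item   | manager
-------+--------
George | NULL   
Dave   | NULL   
Olivia | Dave   
Dana   | George 


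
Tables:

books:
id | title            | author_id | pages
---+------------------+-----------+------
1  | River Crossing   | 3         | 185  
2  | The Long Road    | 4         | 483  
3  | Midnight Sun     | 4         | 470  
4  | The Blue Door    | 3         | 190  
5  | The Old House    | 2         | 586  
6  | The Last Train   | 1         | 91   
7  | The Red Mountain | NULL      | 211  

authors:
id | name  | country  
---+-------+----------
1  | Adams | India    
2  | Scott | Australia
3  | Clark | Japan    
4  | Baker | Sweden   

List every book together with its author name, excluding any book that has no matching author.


INNER JOIN keeps only books rows whose author_id matches an id in authors. Walk through each book:
  - book 1 (River Crossing): author_id=3 -> matches Clark
  - book 2 (The Long Road): author_id=4 -> matches Baker
  - book 3 (Midnight Sun): author_id=4 -> matches Baker
  - book 4 (The Blue Door): author_id=3 -> matches Clark
  - book 5 (The Old House): author_id=2 -> matches Scott
  - book 6 (The Last Train): author_id=1 -> matches Adams
  - book 7 (The Red Mountain): author_id=NULL, no match -> dropped
So 1 of 7 rows is dropped.

SQL:
SELECT a.title, b.name AS author
FROM books a
INNER JOIN authors b ON a.author_id = b.id

Result:
title          | author
---------------+-------
River Crossing | Clark 
The Long Road  | Baker 
Midnight Sun   | Baker 
The Blue Door  | Clark 
The Old House  | Scott 
The Last Train | Adams 


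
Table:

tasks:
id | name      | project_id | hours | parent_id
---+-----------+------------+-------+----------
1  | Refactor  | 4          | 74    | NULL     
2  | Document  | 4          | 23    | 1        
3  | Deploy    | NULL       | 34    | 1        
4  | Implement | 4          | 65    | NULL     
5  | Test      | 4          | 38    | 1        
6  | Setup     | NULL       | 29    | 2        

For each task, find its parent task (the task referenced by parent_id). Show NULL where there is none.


This is a self-join: tasks is joined to a second copy of itself, matching each row's parent_id to another row's id. Use LEFT JOIN so rows with parent_id=NULL are kept.
  - task 1 (Refactor): parent_id=NULL -> NULL
  - task 2 (Document): parent_id=1 -> Refactor
  - task 3 (Deploy): parent_id=1 -> Refactor
  - task 4 (Implement): parent_id=NULL -> NULL
  - task 5 (Test): parent_id=1 -> Refactor
  - task 6 (Setup): parent_id=2 -> Document

SQL:
SELECT a.name AS item, b.name AS parent
FROM tasks a
LEFT JOIN tasks b ON a.parent_id = b.id

Result:
item      | parent  
----------+---------
Refactor  | NULL    
Document  | Refactor
Deploy    | Refactor
Implement | NULL    
Test      | Refactor
Setup     | Document


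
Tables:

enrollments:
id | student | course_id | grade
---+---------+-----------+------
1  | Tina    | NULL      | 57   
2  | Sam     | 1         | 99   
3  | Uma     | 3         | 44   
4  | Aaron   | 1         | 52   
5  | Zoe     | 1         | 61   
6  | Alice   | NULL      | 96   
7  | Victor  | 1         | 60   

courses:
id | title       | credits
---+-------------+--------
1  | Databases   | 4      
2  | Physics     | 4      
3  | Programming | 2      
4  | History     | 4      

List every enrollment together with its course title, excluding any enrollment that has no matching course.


INNER JOIN keeps only enrollments rows whose course_id matches an id in courses. Walk through each enrollment:
  - enrollment 1 (Tina): course_id=NULL, no match -> dropped
  - enrollment 2 (Sam): course_id=1 -> matches Databases
  - enrollment 3 (Uma): course_id=3 -> matches Programming
  - enrollment 4 (Aaron): course_id=1 -> matches Databases
  - enrollment 5 (Zoe): course_id=1 -> matches Databases
  - enrollment 6 (Alice): course_id=NULL, no match -> dropped
  - enrollment 7 (Victor): course_id=1 -> matches Databases
So 2 of 7 rows are dropped.

SQL:
SELECT a.student, b.title AS course
FROM enrollments a
INNER JOIN courses b ON a.course_id = b.id

Result:
student | course     
--------+------------
Sam     | Databases  
Uma     | Programming
Aaron   | Databases  
Zoe     | Databases  
Victor  | Databases  


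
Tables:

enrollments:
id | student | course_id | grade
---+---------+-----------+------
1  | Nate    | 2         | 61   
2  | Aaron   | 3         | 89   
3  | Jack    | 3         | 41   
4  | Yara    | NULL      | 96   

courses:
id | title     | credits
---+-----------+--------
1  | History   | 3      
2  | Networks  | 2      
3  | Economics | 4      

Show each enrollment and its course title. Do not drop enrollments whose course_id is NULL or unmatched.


LEFT JOIN keeps every row from enrollments (the left table); where course_id has no match in courses, the course columns become NULL. Walk through each enrollment:
  - enrollment 1 (Nate): course_id=2 -> matches Networks
  - enrollment 2 (Aaron): course_id=3 -> matches Economics
  - enrollment 3 (Jack): course_id=3 -> matches Economics
  - enrollment 4 (Yara): course_id=NULL, no match -> kept with NULL
All 4 rows appear; 1 has NULL course.

SQL:
SELECT a.student, b.title AS course
FROM enrollments a
LEFT JOIN courses b ON a.course_id = b.id

Result:
student | course   
--------+----------
Nate    | Networks 
Aaron   | Economics
Jack    | Economics
Yara    | NULL     


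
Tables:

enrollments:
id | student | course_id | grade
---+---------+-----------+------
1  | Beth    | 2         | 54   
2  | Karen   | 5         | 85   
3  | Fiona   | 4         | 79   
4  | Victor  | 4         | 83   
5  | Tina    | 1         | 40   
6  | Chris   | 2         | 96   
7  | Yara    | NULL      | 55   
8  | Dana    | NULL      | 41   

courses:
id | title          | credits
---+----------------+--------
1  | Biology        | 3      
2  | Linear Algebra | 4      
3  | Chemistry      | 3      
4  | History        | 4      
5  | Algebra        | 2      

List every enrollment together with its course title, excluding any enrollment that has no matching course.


INNER JOIN keeps only enrollments rows whose course_id matches an id in courses. Walk through each enrollment:
  - enrollment 1 (Beth): course_id=2 -> matches Linear Algebra
  - enrollment 2 (Karen): course_id=5 -> matches Algebra
  - enrollment 3 (Fiona): course_id=4 -> matches History
  - enrollment 4 (Victor): course_id=4 -> matches History
  - enrollment 5 (Tina): course_id=1 -> matches Biology
  - enrollment 6 (Chris): course_id=2 -> matches Linear Algebra
  - enrollment 7 (Yara): course_id=NULL, no match -> dropped
  - enrollment 8 (Dana): course_id=NULL, no match -> dropped
So 2 of 8 rows are dropped.

SQL:
SELECT a.student, b.title AS course
FROM enrollments a
INNER JOIN courses b ON a.course_id = b.id

Result:
student | course        
--------+---------------
Beth    | Linear Algebra
Karen   | Algebra       
Fiona   | History       
Victor  | History       
Tina    | Biology       
Chris   | Linear Algebra


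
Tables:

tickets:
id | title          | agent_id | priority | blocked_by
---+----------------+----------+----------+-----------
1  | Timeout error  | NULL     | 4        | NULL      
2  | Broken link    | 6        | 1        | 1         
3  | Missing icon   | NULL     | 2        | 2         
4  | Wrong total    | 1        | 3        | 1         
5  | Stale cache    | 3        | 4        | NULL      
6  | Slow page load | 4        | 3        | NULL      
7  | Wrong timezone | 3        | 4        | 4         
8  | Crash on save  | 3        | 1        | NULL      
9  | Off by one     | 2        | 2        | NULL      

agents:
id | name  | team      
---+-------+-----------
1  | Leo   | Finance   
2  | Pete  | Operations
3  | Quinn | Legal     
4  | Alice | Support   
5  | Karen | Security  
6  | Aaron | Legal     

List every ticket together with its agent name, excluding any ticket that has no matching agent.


INNER JOIN keeps only tickets rows whose agent_id matches an id in agents. Walk through each ticket:
  - ticket 1 (Timeout error): agent_id=NULL, no match -> dropped
  - ticket 2 (Broken link): agent_id=6 -> matches Aaron
  - ticket 3 (Missing icon): agent_id=NULL, no match -> dropped
  - ticket 4 (Wrong total): agent_id=1 -> matches Leo
  - ticket 5 (Stale cache): agent_id=3 -> matches Quinn
  - ticket 6 (Slow page load): agent_id=4 -> matches Alice
  - ticket 7 (Wrong timezone): agent_id=3 -> matches Quinn
  - ticket 8 (Crash on save): agent_id=3 -> matches Quinn
  - ticket 9 (Off by one): agent_id=2 -> matches Pete
So 2 of 9 rows are dropped.

SQL:
SELECT a.title, b.name AS agent
FROM tickets a
INNER JOIN agents b ON a.agent_id = b.id

Result:
title          | agent
---------------+------
Broken link    | Aaron
Wrong total    | Leo  
Stale cache    | Quinn
Slow page load | Alice
Wrong timezone | Quinn
Crash on save  | Quinn
Off by one     | Pete 


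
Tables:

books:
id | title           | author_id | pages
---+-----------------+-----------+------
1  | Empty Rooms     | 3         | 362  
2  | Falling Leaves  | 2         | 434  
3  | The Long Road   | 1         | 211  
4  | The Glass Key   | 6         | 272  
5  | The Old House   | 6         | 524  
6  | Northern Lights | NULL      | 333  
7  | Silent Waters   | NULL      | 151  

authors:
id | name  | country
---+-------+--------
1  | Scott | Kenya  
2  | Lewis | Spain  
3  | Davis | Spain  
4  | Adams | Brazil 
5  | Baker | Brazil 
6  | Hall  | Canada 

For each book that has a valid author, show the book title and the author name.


INNER JOIN keeps only books rows whose author_id matches an id in authors. Walk through each book:
  - book 1 (Empty Rooms): author_id=3 -> matches Davis
  - book 2 (Falling Leaves): author_id=2 -> matches Lewis
  - book 3 (The Long Road): author_id=1 -> matches Scott
  - book 4 (The Glass Key): author_id=6 -> matches Hall
  - book 5 (The Old House): author_id=6 -> matches Hall
  - book 6 (Northern Lights): author_id=NULL, no match -> dropped
  - book 7 (Silent Waters): author_id=NULL, no match -> dropped
So 2 of 7 rows are dropped.

SQL:
SELECT a.title, b.name AS author
FROM books a
INNER JOIN authors b ON a.author_id = b.id

Result:
title          | author
---------------+-------
Empty Rooms    | Davis 
Falling Leaves | Lewis 
The Long Road  | Scott 
The Glass Key  | Hall  
The Old House  | Hall  


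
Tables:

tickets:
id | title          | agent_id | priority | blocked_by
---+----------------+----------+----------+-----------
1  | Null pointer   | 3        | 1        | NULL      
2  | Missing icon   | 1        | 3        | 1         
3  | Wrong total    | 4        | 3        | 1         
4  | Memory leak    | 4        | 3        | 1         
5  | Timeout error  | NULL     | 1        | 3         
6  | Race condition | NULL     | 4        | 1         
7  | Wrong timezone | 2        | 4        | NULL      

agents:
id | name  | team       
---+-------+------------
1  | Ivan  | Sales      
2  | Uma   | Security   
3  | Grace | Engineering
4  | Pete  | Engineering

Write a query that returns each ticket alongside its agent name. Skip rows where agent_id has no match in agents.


INNER JOIN keeps only tickets rows whose agent_id matches an id in agents. Walk through each ticket:
  - ticket 1 (Null pointer): agent_id=3 -> matches Grace
  - ticket 2 (Missing icon): agent_id=1 -> matches Ivan
  - ticket 3 (Wrong total): agent_id=4 -> matches Pete
  - ticket 4 (Memory leak): agent_id=4 -> matches Pete
  - ticket 5 (Timeout error): agent_id=NULL, no match -> dropped
  - ticket 6 (Race condition): agent_id=NULL, no match -> dropped
  - ticket 7 (Wrong timezone): agent_id=2 -> matches Uma
So 2 of 7 rows are dropped.

SQL:
SELECT a.title, b.name AS agent
FROM tickets a
INNER JOIN agents b ON a.agent_id = b.id

Result:
title          | agent
---------------+------
Null pointer   | Grace
Missing icon   | Ivan 
Wrong total    | Pete 
Memory leak    | Pete 
Wrong timezone | Uma  


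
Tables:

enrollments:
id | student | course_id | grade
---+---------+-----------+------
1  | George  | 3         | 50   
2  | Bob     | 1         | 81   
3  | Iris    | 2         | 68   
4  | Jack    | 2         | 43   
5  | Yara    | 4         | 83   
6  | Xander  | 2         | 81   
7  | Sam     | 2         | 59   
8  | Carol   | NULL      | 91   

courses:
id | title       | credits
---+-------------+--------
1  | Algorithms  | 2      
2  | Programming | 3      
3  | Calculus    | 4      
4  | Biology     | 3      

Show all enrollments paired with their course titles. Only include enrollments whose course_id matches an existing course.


INNER JOIN keeps only enrollments rows whose course_id matches an id in courses. Walk through each enrollment:
  - enrollment 1 (George): course_id=3 -> matches Calculus
  - enrollment 2 (Bob): course_id=1 -> matches Algorithms
  - enrollment 3 (Iris): course_id=2 -> matches Programming
  - enrollment 4 (Jack): course_id=2 -> matches Programming
  - enrollment 5 (Yara): course_id=4 -> matches Biology
  - enrollment 6 (Xander): course_id=2 -> matches Programming
  - enrollment 7 (Sam): course_id=2 -> matches Programming
  - enrollment 8 (Carol): course_id=NULL, no match -> dropped
So 1 of 8 rows is dropped.

SQL:
SELECT a.student, b.title AS course
FROM enrollments a
INNER JOIN courses b ON a.course_id = b.id

Result:
student | course     
--------+------------
George  | Calculus   
Bob     | Algorithms 
Iris    | Programming
Jack    | Programming
Yara    | Biology    
Xander  | Programming
Sam     | Programming


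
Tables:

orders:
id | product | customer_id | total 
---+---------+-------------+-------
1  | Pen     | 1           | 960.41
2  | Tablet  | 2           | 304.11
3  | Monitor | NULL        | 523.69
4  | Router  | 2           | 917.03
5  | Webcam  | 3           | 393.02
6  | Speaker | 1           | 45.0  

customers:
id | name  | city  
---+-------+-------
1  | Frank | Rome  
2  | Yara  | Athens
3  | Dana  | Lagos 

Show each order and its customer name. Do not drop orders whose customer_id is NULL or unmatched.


LEFT JOIN keeps every row from orders (the left table); where customer_id has no match in customers, the customer columns become NULL. Walk through each order:
  - order 1 (Pen): customer_id=1 -> matches Frank
  - order 2 (Tablet): customer_id=2 -> matches Yara
  - order 3 (Monitor): customer_id=NULL, no match -> kept with NULL
  - order 4 (Router): customer_id=2 -> matches Yara
  - order 5 (Webcam): customer_id=3 -> matches Dana
  - order 6 (Speaker): customer_id=1 -> matches Frank
All 6 rows appear; 1 has NULL customer.

SQL:
SELECT a.product, b.name AS customer
FROM orders a
LEFT JOIN customers b ON a.customer_id = b.id

Result:
product | customer
--------+---------
Pen     | Frank   
Tablet  | Yara    
Monitor | NULL    
Router  | Yara    
Webcam  | Dana    
Speaker | Frank   


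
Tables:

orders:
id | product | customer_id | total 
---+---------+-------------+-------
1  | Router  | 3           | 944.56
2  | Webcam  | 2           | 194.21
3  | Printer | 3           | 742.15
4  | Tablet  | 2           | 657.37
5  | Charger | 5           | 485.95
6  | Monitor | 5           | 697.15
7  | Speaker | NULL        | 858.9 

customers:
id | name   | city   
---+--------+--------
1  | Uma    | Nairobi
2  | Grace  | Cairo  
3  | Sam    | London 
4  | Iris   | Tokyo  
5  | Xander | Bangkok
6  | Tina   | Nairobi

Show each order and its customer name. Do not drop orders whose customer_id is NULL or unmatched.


LEFT JOIN keeps every row from orders (the left table); where customer_id has no match in customers, the customer columns become NULL. Walk through each order:
  - order 1 (Router): customer_id=3 -> matches Sam
  - order 2 (Webcam): customer_id=2 -> matches Grace
  - order 3 (Printer): customer_id=3 -> matches Sam
  - order 4 (Tablet): customer_id=2 -> matches Grace
  - order 5 (Charger): customer_id=5 -> matches Xander
  - order 6 (Monitor): customer_id=5 -> matches Xander
  - order 7 (Speaker): customer_id=NULL, no match -> kept with NULL
All 7 rows appear; 1 has NULL customer.

SQL:
SELECT a.product, b.name AS customer
FROM orders a
LEFT JOIN customers b ON a.customer_id = b.id

Result:
product | customer
--------+---------
Router  | Sam     
Webcam  | Grace   
Printer | Sam     
Tablet  | Grace   
Charger | Xander  
Monitor | Xander  
Speaker | NULL    


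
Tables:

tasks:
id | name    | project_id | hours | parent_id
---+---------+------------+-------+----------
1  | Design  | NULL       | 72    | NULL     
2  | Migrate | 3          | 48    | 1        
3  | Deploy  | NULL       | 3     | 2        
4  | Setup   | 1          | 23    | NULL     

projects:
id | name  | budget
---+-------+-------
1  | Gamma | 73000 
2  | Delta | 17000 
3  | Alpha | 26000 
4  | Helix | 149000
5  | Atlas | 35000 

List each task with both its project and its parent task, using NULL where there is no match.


Two LEFT JOINs from the same base table tasks: one to projects via project_id, one to tasks itself via parent_id. Both are LEFT so every task is preserved.
Match against projects:
  - task 1 (Design): project_id=NULL, no match -> kept with NULL
  - task 2 (Migrate): project_id=3 -> matches Alpha
  - task 3 (Deploy): project_id=NULL, no match -> kept with NULL
  - task 4 (Setup): project_id=1 -> matches Gamma
Match against tasks (self):
  - task 1 (Design): parent_id=NULL -> NULL
  - task 2 (Migrate): parent_id=1 -> Design
  - task 3 (Deploy): parent_id=2 -> Migrate
  - task 4 (Setup): parent_id=NULL -> NULL

SQL:
SELECT a.name, b.name AS project, c.name AS parent
FROM tasks a
LEFT JOIN projects b ON a.project_id = b.id
LEFT JOIN tasks c ON a.parent_id = c.id

Result:
name    | project | parent 
--------+---------+--------
Design  | NULL    | NULL   
Migrate | Alpha   | Design 
Deploy  | NULL    | Migrate
Setup   | Gamma   | NULL   


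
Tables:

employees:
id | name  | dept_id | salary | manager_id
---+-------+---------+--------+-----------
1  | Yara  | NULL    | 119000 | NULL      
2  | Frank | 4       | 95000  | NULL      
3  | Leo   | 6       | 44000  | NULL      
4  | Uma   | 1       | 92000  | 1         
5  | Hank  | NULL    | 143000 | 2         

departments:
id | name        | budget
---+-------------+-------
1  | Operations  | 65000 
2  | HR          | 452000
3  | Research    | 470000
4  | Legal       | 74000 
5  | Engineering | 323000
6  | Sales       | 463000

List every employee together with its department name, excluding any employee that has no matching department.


INNER JOIN keeps only employees rows whose dept_id matches an id in departments. Walk through each employee:
  - employee 1 (Yara): dept_id=NULL, no match -> dropped
  - employee 2 (Frank): dept_id=4 -> matches Legal
  - employee 3 (Leo): dept_id=6 -> matches Sales
  - employee 4 (Uma): dept_id=1 -> matches Operations
  - employee 5 (Hank): dept_id=NULL, no match -> dropped
So 2 of 5 rows are dropped.

SQL:
SELECT a.name, b.name AS department
FROM employees a
INNER JOIN departments b ON a.dept_id = b.id

Result:
name  | department
------+-----------
Frank | Legal     
Leo   | Sales     
Uma   | Operations


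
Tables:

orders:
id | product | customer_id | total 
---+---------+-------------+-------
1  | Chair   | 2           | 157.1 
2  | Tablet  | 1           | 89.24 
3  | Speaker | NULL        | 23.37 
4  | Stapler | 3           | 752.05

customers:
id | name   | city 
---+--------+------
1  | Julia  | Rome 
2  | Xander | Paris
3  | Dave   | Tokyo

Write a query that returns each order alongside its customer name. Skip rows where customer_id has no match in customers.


INNER JOIN keeps only orders rows whose customer_id matches an id in customers. Walk through each order:
  - order 1 (Chair): customer_id=2 -> matches Xander
  - order 2 (Tablet): customer_id=1 -> matches Julia
  - order 3 (Speaker): customer_id=NULL, no match -> dropped
  - order 4 (Stapler): customer_id=3 -> matches Dave
So 1 of 4 rows is dropped.

SQL:
SELECT a.product, b.name AS customer
FROM orders a
INNER JOIN customers b ON a.customer_id = b.id

Result:
product | customer
--------+---------
Chair   | Xander  
Tablet  | Julia   
Stapler | Dave    


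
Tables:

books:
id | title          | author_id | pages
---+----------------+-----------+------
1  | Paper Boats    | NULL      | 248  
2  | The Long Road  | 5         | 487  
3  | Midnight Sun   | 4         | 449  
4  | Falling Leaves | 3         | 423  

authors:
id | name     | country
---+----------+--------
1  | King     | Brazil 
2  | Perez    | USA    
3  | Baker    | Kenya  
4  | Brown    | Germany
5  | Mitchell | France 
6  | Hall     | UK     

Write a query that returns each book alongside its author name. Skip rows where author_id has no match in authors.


INNER JOIN keeps only books rows whose author_id matches an id in authors. Walk through each book:
  - book 1 (Paper Boats): author_id=NULL, no match -> dropped
  - book 2 (The Long Road): author_id=5 -> matches Mitchell
  - book 3 (Midnight Sun): author_id=4 -> matches Brown
  - book 4 (Falling Leaves): author_id=3 -> matches Baker
So 1 of 4 rows is dropped.

SQL:
SELECT a.title, b.name AS author
FROM books a
INNER JOIN authors b ON a.author_id = b.id

Result:
title          | author  
---------------+---------
The Long Road  | Mitchell
Midnight Sun   | Brown   
Falling Leaves | Baker   


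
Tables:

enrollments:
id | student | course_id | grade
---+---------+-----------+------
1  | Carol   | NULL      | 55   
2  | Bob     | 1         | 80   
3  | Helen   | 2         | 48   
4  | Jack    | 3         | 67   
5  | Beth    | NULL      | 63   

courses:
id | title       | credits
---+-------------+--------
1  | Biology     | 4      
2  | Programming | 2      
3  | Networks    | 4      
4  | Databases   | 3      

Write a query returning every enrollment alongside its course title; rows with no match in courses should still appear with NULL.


LEFT JOIN keeps every row from enrollments (the left table); where course_id has no match in courses, the course columns become NULL. Walk through each enrollment:
  - enrollment 1 (Carol): course_id=NULL, no match -> kept with NULL
  - enrollment 2 (Bob): course_id=1 -> matches Biology
  - enrollment 3 (Helen): course_id=2 -> matches Programming
  - enrollment 4 (Jack): course_id=3 -> matches Networks
  - enrollment 5 (Beth): course_id=NULL, no match -> kept with NULL
All 5 rows appear; 2 have NULL course.

SQL:
SELECT a.student, b.title AS course
FROM enrollments a
LEFT JOIN courses b ON a.course_id = b.id

Result:
student | course     
--------+------------
Carol   | NULL       
Bob     | Biology    
Helen   | Programming
Jack    | Networks   
Beth    | NULL       


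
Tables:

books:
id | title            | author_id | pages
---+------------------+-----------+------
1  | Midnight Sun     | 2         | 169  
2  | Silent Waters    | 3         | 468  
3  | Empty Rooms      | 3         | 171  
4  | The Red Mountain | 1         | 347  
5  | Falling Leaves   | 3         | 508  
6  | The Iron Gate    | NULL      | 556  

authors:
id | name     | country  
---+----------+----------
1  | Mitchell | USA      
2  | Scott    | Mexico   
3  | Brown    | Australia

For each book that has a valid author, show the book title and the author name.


INNER JOIN keeps only books rows whose author_id matches an id in authors. Walk through each book:
  - book 1 (Midnight Sun): author_id=2 -> matches Scott
  - book 2 (Silent Waters): author_id=3 -> matches Brown
  - book 3 (Empty Rooms): author_id=3 -> matches Brown
  - book 4 (The Red Mountain): author_id=1 -> matches Mitchell
  - book 5 (Falling Leaves): author_id=3 -> matches Brown
  - book 6 (The Iron Gate): author_id=NULL, no match -> dropped
So 1 of 6 rows is dropped.

SQL:
SELECT a.title, b.name AS author
FROM books a
INNER JOIN authors b ON a.author_id = b.id

Result:
title            | author  
-----------------+---------
Midnight Sun     | Scott   
Silent Waters    | Brown   
Empty Rooms      | Brown   
The Red Mountain | Mitchell
Falling Leaves   | Brown   


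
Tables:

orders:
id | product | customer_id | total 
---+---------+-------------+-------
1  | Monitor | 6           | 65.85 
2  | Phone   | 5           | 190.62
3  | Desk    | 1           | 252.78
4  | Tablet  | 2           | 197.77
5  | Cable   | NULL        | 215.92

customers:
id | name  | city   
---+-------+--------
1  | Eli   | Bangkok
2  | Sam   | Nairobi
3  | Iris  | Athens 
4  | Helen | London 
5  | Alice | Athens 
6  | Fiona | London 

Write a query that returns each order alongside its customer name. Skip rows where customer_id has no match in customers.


INNER JOIN keeps only orders rows whose customer_id matches an id in customers. Walk through each order:
  - order 1 (Monitor): customer_id=6 -> matches Fiona
  - order 2 (Phone): customer_id=5 -> matches Alice
  - order 3 (Desk): customer_id=1 -> matches Eli
  - order 4 (Tablet): customer_id=2 -> matches Sam
  - order 5 (Cable): customer_id=NULL, no match -> dropped
So 1 of 5 rows is dropped.

SQL:
SELECT a.product, b.name AS customer
FROM orders a
INNER JOIN customers b ON a.customer_id = b.id

Result:
product | customer
--------+---------
Monitor | Fiona   
Phone   | Alice   
Desk    | Eli     
Tablet  | Sam     
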